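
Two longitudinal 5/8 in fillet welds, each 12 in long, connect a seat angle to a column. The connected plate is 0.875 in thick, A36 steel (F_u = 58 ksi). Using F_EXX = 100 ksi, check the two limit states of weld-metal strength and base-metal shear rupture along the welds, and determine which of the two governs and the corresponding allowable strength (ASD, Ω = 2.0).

R_n/Ω ≈ 318 kips (weld metal governs)

t_e = 0.707 × 0.625 = 0.4419 in; L = 24 in.
Weld metal: R_n/Ω = (1/2.0) × 0.6 × 100 × 0.4419 × 24 = 318.1 kips.
Base metal (shear rupture): R_n/Ω = (1/2.0) × 0.6 × 58 × 0.875 × 24 = 365.4 kips.
Governing: weld metal.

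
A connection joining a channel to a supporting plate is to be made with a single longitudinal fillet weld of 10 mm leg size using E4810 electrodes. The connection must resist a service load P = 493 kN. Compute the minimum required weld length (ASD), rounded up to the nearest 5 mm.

E48XX → F_EXX = 480 MPa.
Throat t_e = 0.707 × 10 = 7.07 mm.
r_n/Ω = (0.6 × 480 × 7.07) / 2.0 = 1018 N/mm = 1.018 kN/mm.
L_req = P / (r_n/Ω) = 493 / 1.018 = 484.2 mm total.
Round up → use L = 485 mm.

L = 485 mm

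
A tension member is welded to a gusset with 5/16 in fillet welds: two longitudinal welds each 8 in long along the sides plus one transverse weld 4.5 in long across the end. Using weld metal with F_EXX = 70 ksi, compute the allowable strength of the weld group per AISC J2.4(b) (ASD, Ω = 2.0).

t_e = 0.707 × 0.3125 = 0.2209 in.
R_nwl = 0.6 × 70 × 0.2209 × 16 = 148.5 kips (longitudinal, 2 welds).
R_nwt = 0.6 × 70 × 0.2209 × 4.5 = 41.76 kips (transverse, base value).
(i) R_nwl + R_nwt = 190.2 kips; (ii) 0.85 R_nwl + 1.5 R_nwt = 188.8 kips.
R_n = max = 190.2 kips [governs: (i)]; R_n/Ω = 95.11 kips.

R_n/Ω ≈ 95.1 kips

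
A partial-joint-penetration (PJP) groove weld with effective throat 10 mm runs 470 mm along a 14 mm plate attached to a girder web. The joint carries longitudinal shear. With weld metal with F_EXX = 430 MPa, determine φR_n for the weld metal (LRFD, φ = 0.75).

Effective throat (given) t_e = 10 mm.
A_we = 10 × 470 = 4700 mm².
F_nw = 0.6 F_EXX = 258 MPa.
φR_n = 0.75 × 258 × 4700 × 10⁻³ = 909.5 kN.

φR_n ≈ 909 kN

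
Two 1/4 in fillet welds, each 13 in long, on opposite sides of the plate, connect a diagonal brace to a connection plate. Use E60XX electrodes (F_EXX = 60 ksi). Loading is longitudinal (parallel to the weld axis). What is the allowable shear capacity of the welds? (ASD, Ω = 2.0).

R_n/Ω ≈ 82.7 kips

Effective throat t_e = 0.707 × 0.25 = 0.1767 in.
Total length L = 26 in; A_we = 0.1767 × 26 = 4.595 in².
F_nw = 0.6 F_EXX = 0.6 × 60 = 36 ksi.
R_n = 36 × 4.595 = 165.4 kips; R_n/Ω = 165.4/2.0 = 82.72 kips.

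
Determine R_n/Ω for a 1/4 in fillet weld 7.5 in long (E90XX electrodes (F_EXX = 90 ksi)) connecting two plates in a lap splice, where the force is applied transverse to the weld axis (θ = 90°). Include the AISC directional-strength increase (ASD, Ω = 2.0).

t_e = 0.707 × 0.25 = 0.1767 in; A_we = 0.1767 × 7.5 = 1.326 in².
Directional factor: 1.0 + 0.5 sin^1.5(90°) = 1.5.
F_nw = 0.6 × 90 × 1.5 = 81 ksi.
R_n/Ω = (81 × 1.326) / 2.0 = 53.69 kips.

R_n/Ω ≈ 53.7 kips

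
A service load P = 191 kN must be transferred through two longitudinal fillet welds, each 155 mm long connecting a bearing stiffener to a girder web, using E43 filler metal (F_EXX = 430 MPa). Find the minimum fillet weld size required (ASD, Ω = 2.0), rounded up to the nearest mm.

Total weld length L = 310 mm.
Required throat t_e = P × Ω / (0.6 F_EXX × L) = 191 × 2.0 / (0.6 × 430 × 310 × 10⁻³) = 4.776 mm.
Required leg w = t_e / 0.707 = 6.756 mm → use 7 mm.

w = 7 mm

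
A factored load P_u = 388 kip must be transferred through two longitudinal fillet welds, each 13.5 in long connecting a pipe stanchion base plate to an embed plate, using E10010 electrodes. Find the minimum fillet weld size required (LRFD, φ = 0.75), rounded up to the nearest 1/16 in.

w = 1/2 in

E100XX → F_EXX = 100 ksi.
Total weld length L = 27 in.
Required throat t_e = P_u / (φ × 0.6 F_EXX × L) = 388 / (0.75 × 0.6 × 100 × 27) = 0.3193 in.
Required leg w = t_e / 0.707 = 0.4517 in → use 1/2 in.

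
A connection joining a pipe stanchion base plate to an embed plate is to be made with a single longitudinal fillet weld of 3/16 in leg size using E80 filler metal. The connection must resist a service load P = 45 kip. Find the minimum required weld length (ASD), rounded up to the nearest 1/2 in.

E80XX → F_EXX = 80 ksi.
Throat t_e = 0.707 × 0.1875 = 0.1326 in.
r_n/Ω = (0.6 × 80 × 0.1326) / 2.0 = 3.181 kip/in.
L_req = P / (r_n/Ω) = 45 / 3.181 = 14.14 in total.
Round up → use L = 14.5 in.

L = 14.5 in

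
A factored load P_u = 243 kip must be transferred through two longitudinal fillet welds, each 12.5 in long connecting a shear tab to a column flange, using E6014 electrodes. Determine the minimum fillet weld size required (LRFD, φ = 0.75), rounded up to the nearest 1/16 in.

E60XX → F_EXX = 60 ksi.
Total weld length L = 25 in.
Required throat t_e = P_u / (φ × 0.6 F_EXX × L) = 243 / (0.75 × 0.6 × 60 × 25) = 0.36 in.
Required leg w = t_e / 0.707 = 0.5092 in → use 9/16 in.

w = 9/16 in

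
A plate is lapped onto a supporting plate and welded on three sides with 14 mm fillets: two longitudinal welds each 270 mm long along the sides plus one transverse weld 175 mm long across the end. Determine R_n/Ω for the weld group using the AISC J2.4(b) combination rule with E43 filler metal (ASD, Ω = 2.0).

R_n/Ω ≈ 921 kN

E43XX → F_EXX = 430 MPa.
t_e = 0.707 × 14 = 9.898 mm.
R_nwl = 0.6 × 430 × 9.898 × 540 × 10⁻³ = 1379 kN (longitudinal, 2 welds).
R_nwt = 0.6 × 430 × 9.898 × 175 × 10⁻³ = 446.9 kN (transverse, base value).
(i) R_nwl + R_nwt = 1826 kN; (ii) 0.85 R_nwl + 1.5 R_nwt = 1842 kN.
R_n = max = 1842 kN [governs: (ii)]; R_n/Ω = 921.2 kN.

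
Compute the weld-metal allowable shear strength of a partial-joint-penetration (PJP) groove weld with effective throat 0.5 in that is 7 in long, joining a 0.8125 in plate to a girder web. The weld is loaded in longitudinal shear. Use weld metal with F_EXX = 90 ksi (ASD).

R_n/Ω ≈ 94.5 kip

Effective throat (given) t_e = 0.5 in.
A_we = 0.5 × 7 = 3.5 in².
F_nw = 0.6 F_EXX = 54 ksi.
R_n/Ω = (54 × 3.5) / 2.0 = 94.5 kip.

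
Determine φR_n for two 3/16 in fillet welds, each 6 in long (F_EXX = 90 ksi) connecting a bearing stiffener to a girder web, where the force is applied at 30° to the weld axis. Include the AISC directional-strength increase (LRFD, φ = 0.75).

φR_n ≈ 75.8 kips

t_e = 0.707 × 0.1875 = 0.1326 in; A_we = 0.1326 × 12 = 1.591 in².
Directional factor: 1.0 + 0.5 sin^1.5(30°) = 1.177.
F_nw = 0.6 × 90 × 1.177 = 63.55 ksi.
φR_n = 0.75 × 63.55 × 1.591 = 75.81 kips.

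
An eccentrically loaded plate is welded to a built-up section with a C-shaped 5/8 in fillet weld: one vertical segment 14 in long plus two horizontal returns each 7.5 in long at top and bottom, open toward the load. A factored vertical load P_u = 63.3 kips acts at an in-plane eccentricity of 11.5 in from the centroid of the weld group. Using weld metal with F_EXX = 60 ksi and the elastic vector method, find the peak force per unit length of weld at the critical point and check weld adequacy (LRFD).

Total weld length L_w = 29 in. Treat welds as unit-width lines.
Centroid: x̄ = 2×7.5×3.75 / 29 = 1.94 in from the vertical weld.
Polar moment about centroid: J = I_x + I_y = [14³/12 + 2×7.5×7²] + [14×1.94² + 2(7.5³/12 + 7.5×1.81²)] = 1136 in³.
Direct shear f_v = P/L_w = 63.3 / 29 = 2.183 kip/in (vertical).
Torsion M = P·e = 63.3 × 11.5 = 727.95 kip·in.
Critical point at (x, y) = (5.56, 7) from centroid. f_tx = M·y/J = 4.486 kip/in; f_ty = M·x/J = 3.564 kip/in.
Resultant f_max = √[f_tx² + (f_v + f_ty)²] = √[4.486² + (2.183 + 3.564)²] = 7.29 kip/in.
Capacity per unit length: φr_n = 0.75 × 0.6 × 60 × (0.707 × 0.625) = 11.93 kip/in.
7.29 ≤ 11.93 → adequate.

f_max ≈ 7.29 kip/in; adequate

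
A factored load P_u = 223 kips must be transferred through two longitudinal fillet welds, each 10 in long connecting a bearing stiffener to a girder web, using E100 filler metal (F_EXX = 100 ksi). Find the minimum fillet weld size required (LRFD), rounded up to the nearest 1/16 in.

Total weld length L = 20 in.
Required throat t_e = P_u / (φ × 0.6 F_EXX × L) = 223 / (0.75 × 0.6 × 100 × 20) = 0.2478 in.
Required leg w = t_e / 0.707 = 0.3505 in → use 3/8 in.

w = 3/8 in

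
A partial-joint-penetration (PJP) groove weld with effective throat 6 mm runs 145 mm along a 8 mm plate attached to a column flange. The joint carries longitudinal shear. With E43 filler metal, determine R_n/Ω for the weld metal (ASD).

E43XX → F_EXX = 430 MPa.
Effective throat (given) t_e = 6 mm.
A_we = 6 × 145 = 870 mm².
F_nw = 0.6 F_EXX = 258 MPa.
R_n/Ω = (258 × 870) / 2.0 × 10⁻³ = 112.2 kN.

R_n/Ω ≈ 112 kN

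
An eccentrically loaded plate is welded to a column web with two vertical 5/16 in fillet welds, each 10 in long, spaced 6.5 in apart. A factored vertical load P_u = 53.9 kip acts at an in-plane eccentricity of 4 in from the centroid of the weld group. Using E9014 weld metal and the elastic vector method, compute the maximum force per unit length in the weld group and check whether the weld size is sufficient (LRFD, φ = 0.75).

f_max ≈ 5.37 kip/in; adequate

E90XX → F_EXX = 90 ksi.
Total weld length L_w = 20 in. Treat welds as unit-width lines.
Polar moment about centroid: J = 2[d³/12 + d(b/2)²] = 2[10³/12 + 10×3.25²] = 377.9 in³.
Direct shear f_v = P/L_w = 53.9 / 20 = 2.695 kip/in (vertical).
Torsion M = P·e = 53.9 × 4 = 215.6 kip·in.
Critical point at (x, y) = (3.25, 5) from centroid. f_tx = M·y/J = 2.852 kip/in; f_ty = M·x/J = 1.854 kip/in.
Resultant f_max = √[f_tx² + (f_v + f_ty)²] = √[2.852² + (2.695 + 1.854)²] = 5.369 kip/in.
Capacity per unit length: φr_n = 0.75 × 0.6 × 90 × (0.707 × 0.3125) = 8.948 kip/in.
5.369 ≤ 8.948 → adequate.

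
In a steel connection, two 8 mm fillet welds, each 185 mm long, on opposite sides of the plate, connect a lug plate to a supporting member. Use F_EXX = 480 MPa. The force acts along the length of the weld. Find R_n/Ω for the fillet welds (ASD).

R_n/Ω ≈ 301 kN

Effective throat t_e = 0.707 × 8 = 5.656 mm.
Total length L = 370 mm; A_we = 5.656 × 370 = 2093 mm².
F_nw = 0.6 F_EXX = 0.6 × 480 = 288 MPa.
R_n = 288 × 2093 × 10⁻³ = 602.7 kN; R_n/Ω = 602.7/2.0 = 301.4 kN.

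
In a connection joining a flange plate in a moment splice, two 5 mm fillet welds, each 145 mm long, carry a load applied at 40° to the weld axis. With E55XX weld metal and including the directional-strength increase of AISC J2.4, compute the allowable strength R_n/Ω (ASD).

R_n/Ω ≈ 213 kN

E55XX → F_EXX = 550 MPa.
t_e = 0.707 × 5 = 3.535 mm; A_we = 3.535 × 290 = 1025 mm².
Directional factor: 1.0 + 0.5 sin^1.5(40°) = 1.258.
F_nw = 0.6 × 550 × 1.258 = 415 MPa.
R_n/Ω = (415 × 1025) / 2.0 × 10⁻³ = 212.7 kN.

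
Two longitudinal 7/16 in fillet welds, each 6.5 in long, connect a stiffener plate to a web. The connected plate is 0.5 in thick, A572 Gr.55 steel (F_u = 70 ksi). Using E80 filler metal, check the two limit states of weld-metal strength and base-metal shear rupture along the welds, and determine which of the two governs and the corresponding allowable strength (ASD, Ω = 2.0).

R_n/Ω ≈ 96.5 kips (weld metal governs)

E80XX → F_EXX = 80 ksi.
t_e = 0.707 × 0.4375 = 0.3093 in; L = 13 in.
Weld metal: R_n/Ω = (1/2.0) × 0.6 × 80 × 0.3093 × 13 = 96.51 kips.
Base metal (shear rupture): R_n/Ω = (1/2.0) × 0.6 × 70 × 0.5 × 13 = 136.5 kips.
Governing: weld metal.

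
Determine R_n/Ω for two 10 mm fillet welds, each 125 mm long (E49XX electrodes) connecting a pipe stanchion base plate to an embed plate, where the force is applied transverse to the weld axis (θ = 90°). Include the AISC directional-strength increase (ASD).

R_n/Ω ≈ 390 kN

E49XX → F_EXX = 490 MPa.
t_e = 0.707 × 10 = 7.07 mm; A_we = 7.07 × 250 = 1767 mm².
Directional factor: 1.0 + 0.5 sin^1.5(90°) = 1.5.
F_nw = 0.6 × 490 × 1.5 = 441 MPa.
R_n/Ω = (441 × 1767) / 2.0 × 10⁻³ = 389.7 kN.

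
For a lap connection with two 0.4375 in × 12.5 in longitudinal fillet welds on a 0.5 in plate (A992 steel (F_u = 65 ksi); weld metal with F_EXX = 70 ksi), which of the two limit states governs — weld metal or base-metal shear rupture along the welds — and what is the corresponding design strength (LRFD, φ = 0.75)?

t_e = 0.707 × 0.4375 = 0.3093 in; L = 25 in.
Weld metal: φR_n = 0.75 × 0.6 × 70 × 0.3093 × 25 = 243.6 kip.
Base metal (shear rupture): φR_n = 0.75 × 0.6 × 65 × 0.5 × 25 = 365.6 kip.
Governing: weld metal.

φR_n ≈ 244 kip (weld metal governs)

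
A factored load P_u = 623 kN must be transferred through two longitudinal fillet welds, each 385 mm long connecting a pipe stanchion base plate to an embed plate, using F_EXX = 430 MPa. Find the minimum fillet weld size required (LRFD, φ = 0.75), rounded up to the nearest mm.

Total weld length L = 770 mm.
Required throat t_e = P_u / (φ × 0.6 F_EXX × L) = 623 / (0.75 × 0.6 × 430 × 770 × 10⁻³) = 4.181 mm.
Required leg w = t_e / 0.707 = 5.914 mm → use 6 mm.

w = 6 mm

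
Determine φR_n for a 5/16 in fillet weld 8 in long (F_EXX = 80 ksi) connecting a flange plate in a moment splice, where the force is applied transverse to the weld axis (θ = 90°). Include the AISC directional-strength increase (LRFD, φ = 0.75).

t_e = 0.707 × 0.3125 = 0.2209 in; A_we = 0.2209 × 8 = 1.767 in².
Directional factor: 1.0 + 0.5 sin^1.5(90°) = 1.5.
F_nw = 0.6 × 80 × 1.5 = 72 ksi.
φR_n = 0.75 × 72 × 1.767 = 95.44 kip.

φR_n ≈ 95.4 kip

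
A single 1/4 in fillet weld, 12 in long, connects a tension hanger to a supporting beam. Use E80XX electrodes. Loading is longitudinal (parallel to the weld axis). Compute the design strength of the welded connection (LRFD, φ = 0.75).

E80XX → F_EXX = 80 ksi.
Effective throat t_e = 0.707 × 0.25 = 0.1767 in.
Total length L = 12 in; A_we = 0.1767 × 12 = 2.121 in².
F_nw = 0.6 F_EXX = 0.6 × 80 = 48 ksi.
φR_n = 0.75 × 48 × 2.121 = 76.36 kips.

φR_n ≈ 76.4 kips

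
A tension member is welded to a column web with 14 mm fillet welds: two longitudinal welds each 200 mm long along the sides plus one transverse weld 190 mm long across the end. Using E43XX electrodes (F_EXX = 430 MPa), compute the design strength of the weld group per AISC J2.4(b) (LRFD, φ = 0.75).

t_e = 0.707 × 14 = 9.898 mm.
R_nwl = 0.6 × 430 × 9.898 × 400 × 10⁻³ = 1021 kN (longitudinal, 2 welds).
R_nwt = 0.6 × 430 × 9.898 × 190 × 10⁻³ = 485.2 kN (transverse, base value).
(i) R_nwl + R_nwt = 1507 kN; (ii) 0.85 R_nwl + 1.5 R_nwt = 1596 kN.
R_n = max = 1596 kN [governs: (ii)]; φR_n = 1197 kN.

φR_n ≈ 1200 kN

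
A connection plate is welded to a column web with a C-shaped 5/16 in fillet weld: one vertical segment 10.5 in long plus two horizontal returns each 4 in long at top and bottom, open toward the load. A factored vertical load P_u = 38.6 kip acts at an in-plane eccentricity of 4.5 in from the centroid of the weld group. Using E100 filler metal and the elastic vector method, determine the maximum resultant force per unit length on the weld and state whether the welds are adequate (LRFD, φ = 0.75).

f_max ≈ 4.51 kip/in; adequate

E100XX → F_EXX = 100 ksi.
Total weld length L_w = 18.5 in. Treat welds as unit-width lines.
Centroid: x̄ = 2×4×2 / 18.5 = 0.8649 in from the vertical weld.
Polar moment about centroid: J = I_x + I_y = [10.5³/12 + 2×4×5.25²] + [10.5×0.8649² + 2(4³/12 + 4×1.135²)] = 345.8 in³.
Direct shear f_v = P/L_w = 38.6 / 18.5 = 2.086 kip/in (vertical).
Torsion M = P·e = 38.6 × 4.5 = 173.7 kip·in.
Critical point at (x, y) = (3.135, 5.25) from centroid. f_tx = M·y/J = 2.637 kip/in; f_ty = M·x/J = 1.575 kip/in.
Resultant f_max = √[f_tx² + (f_v + f_ty)²] = √[2.637² + (2.086 + 1.575)²] = 4.512 kip/in.
Capacity per unit length: φr_n = 0.75 × 0.6 × 100 × (0.707 × 0.3125) = 9.942 kip/in.
4.512 ≤ 9.942 → adequate.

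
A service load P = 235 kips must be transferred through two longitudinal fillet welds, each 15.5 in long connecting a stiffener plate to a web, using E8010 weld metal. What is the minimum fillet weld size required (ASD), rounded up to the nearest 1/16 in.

w = 1/2 in

E80XX → F_EXX = 80 ksi.
Total weld length L = 31 in.
Required throat t_e = P × Ω / (0.6 F_EXX × L) = 235 × 2.0 / (0.6 × 80 × 31) = 0.3159 in.
Required leg w = t_e / 0.707 = 0.4468 in → use 1/2 in.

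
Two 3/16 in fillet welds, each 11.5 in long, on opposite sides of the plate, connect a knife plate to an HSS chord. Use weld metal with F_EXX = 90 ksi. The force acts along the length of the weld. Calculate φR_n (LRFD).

Effective throat t_e = 0.707 × 0.1875 = 0.1326 in.
Total length L = 23 in; A_we = 0.1326 × 23 = 3.049 in².
F_nw = 0.6 F_EXX = 0.6 × 90 = 54 ksi.
φR_n = 0.75 × 54 × 3.049 = 123.5 kips.

φR_n ≈ 123 kips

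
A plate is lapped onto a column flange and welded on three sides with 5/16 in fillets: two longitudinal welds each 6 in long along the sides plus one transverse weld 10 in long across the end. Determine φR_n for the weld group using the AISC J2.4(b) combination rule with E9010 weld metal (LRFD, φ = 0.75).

E90XX → F_EXX = 90 ksi.
t_e = 0.707 × 0.3125 = 0.2209 in.
R_nwl = 0.6 × 90 × 0.2209 × 12 = 143.2 kip (longitudinal, 2 welds).
R_nwt = 0.6 × 90 × 0.2209 × 10 = 119.3 kip (transverse, base value).
(i) R_nwl + R_nwt = 262.5 kip; (ii) 0.85 R_nwl + 1.5 R_nwt = 300.7 kip.
R_n = max = 300.7 kip [governs: (ii)]; φR_n = 225.5 kip.

φR_n ≈ 225 kip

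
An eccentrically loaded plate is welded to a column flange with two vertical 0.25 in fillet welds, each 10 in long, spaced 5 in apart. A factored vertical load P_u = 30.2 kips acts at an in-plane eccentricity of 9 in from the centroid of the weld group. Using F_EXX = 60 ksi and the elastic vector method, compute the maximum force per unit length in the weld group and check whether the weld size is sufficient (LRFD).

f_max ≈ 6.04 kip/in; NOT adequate

Total weld length L_w = 20 in. Treat welds as unit-width lines.
Polar moment about centroid: J = 2[d³/12 + d(b/2)²] = 2[10³/12 + 10×2.5²] = 291.7 in³.
Direct shear f_v = P/L_w = 30.2 / 20 = 1.51 kip/in (vertical).
Torsion M = P·e = 30.2 × 9 = 271.8 kip·in.
Critical point at (x, y) = (2.5, 5) from centroid. f_tx = M·y/J = 4.659 kip/in; f_ty = M·x/J = 2.33 kip/in.
Resultant f_max = √[f_tx² + (f_v + f_ty)²] = √[4.659² + (1.51 + 2.33)²] = 6.038 kip/in.
Capacity per unit length: φr_n = 0.75 × 0.6 × 60 × (0.707 × 0.25) = 4.772 kip/in.
6.038 > 4.772 → NOT adequate.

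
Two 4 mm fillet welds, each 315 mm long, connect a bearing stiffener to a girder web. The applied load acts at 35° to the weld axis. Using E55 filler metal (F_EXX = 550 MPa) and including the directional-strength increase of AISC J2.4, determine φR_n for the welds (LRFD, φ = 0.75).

φR_n ≈ 537 kN

t_e = 0.707 × 4 = 2.828 mm; A_we = 2.828 × 630 = 1782 mm².
Directional factor: 1.0 + 0.5 sin^1.5(35°) = 1.217.
F_nw = 0.6 × 550 × 1.217 = 401.7 MPa.
φR_n = 0.75 × 401.7 × 1782 × 10⁻³ = 536.7 kN.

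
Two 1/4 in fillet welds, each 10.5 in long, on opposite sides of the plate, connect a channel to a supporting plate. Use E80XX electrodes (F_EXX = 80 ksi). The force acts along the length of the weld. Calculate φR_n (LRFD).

Effective throat t_e = 0.707 × 0.25 = 0.1767 in.
Total length L = 21 in; A_we = 0.1767 × 21 = 3.712 in².
F_nw = 0.6 F_EXX = 0.6 × 80 = 48 ksi.
φR_n = 0.75 × 48 × 3.712 = 133.6 kips.

φR_n ≈ 134 kips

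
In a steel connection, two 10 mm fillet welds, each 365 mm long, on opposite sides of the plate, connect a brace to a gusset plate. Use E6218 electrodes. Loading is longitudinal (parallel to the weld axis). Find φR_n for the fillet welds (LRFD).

φR_n ≈ 1440 kN

E62XX → F_EXX = 620 MPa.
Effective throat t_e = 0.707 × 10 = 7.07 mm.
Total length L = 730 mm; A_we = 7.07 × 730 = 5161 mm².
F_nw = 0.6 F_EXX = 0.6 × 620 = 372 MPa.
φR_n = 0.75 × 372 × 5161 × 10⁻³ = 1440 kN.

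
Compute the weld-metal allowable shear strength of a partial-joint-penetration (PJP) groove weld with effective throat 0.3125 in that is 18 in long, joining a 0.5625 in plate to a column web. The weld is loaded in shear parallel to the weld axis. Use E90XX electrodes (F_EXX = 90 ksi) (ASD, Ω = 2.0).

Effective throat (given) t_e = 0.3125 in.
A_we = 0.3125 × 18 = 5.625 in².
F_nw = 0.6 F_EXX = 54 ksi.
R_n/Ω = (54 × 5.625) / 2.0 = 151.9 kip.

R_n/Ω ≈ 152 kip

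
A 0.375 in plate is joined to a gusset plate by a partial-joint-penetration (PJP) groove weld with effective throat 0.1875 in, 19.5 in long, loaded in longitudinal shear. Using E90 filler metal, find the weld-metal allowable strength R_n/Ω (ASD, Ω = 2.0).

R_n/Ω ≈ 98.7 kip

E90XX → F_EXX = 90 ksi.
Effective throat (given) t_e = 0.1875 in.
A_we = 0.1875 × 19.5 = 3.656 in².
F_nw = 0.6 F_EXX = 54 ksi.
R_n/Ω = (54 × 3.656) / 2.0 = 98.72 kip.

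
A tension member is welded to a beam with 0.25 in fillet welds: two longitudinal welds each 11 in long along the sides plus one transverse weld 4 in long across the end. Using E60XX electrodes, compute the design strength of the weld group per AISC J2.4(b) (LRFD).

φR_n ≈ 124 kip

E60XX → F_EXX = 60 ksi.
t_e = 0.707 × 0.25 = 0.1767 in.
R_nwl = 0.6 × 60 × 0.1767 × 22 = 140 kip (longitudinal, 2 welds).
R_nwt = 0.6 × 60 × 0.1767 × 4 = 25.45 kip (transverse, base value).
(i) R_nwl + R_nwt = 165.4 kip; (ii) 0.85 R_nwl + 1.5 R_nwt = 157.2 kip.
R_n = max = 165.4 kip [governs: (i)]; φR_n = 124.1 kip.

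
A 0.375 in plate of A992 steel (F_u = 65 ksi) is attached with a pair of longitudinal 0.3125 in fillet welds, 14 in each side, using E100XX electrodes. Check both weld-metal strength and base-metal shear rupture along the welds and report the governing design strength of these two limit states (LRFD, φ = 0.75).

φR_n ≈ 278 kips (weld metal governs)

E100XX → F_EXX = 100 ksi.
t_e = 0.707 × 0.3125 = 0.2209 in; L = 28 in.
Weld metal: φR_n = 0.75 × 0.6 × 100 × 0.2209 × 28 = 278.4 kips.
Base metal (shear rupture): φR_n = 0.75 × 0.6 × 65 × 0.375 × 28 = 307.1 kips.
Governing: weld metal.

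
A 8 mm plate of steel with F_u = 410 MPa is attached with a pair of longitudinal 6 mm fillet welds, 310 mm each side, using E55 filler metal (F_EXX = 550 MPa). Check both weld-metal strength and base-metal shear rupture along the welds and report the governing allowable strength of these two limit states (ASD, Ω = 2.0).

t_e = 0.707 × 6 = 4.242 mm; L = 620 mm.
Weld metal: R_n/Ω = (1/2.0) × 0.6 × 550 × 4.242 × 620 × 10⁻³ = 434 kN.
Base metal (shear rupture): R_n/Ω = (1/2.0) × 0.6 × 410 × 8 × 620 × 10⁻³ = 610.1 kN.
Governing: weld metal.

R_n/Ω ≈ 434 kN (weld metal governs)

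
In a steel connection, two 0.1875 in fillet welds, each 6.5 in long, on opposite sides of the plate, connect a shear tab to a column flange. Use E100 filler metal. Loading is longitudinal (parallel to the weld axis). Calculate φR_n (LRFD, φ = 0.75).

E100XX → F_EXX = 100 ksi.
Effective throat t_e = 0.707 × 0.1875 = 0.1326 in.
Total length L = 13 in; A_we = 0.1326 × 13 = 1.723 in².
F_nw = 0.6 F_EXX = 0.6 × 100 = 60 ksi.
φR_n = 0.75 × 60 × 1.723 = 77.55 kip.

φR_n ≈ 77.5 kip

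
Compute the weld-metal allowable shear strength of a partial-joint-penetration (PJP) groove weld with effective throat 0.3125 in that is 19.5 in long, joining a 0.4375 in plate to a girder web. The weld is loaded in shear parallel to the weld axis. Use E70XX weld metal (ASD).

R_n/Ω ≈ 128 kips

E70XX → F_EXX = 70 ksi.
Effective throat (given) t_e = 0.3125 in.
A_we = 0.3125 × 19.5 = 6.094 in².
F_nw = 0.6 F_EXX = 42 ksi.
R_n/Ω = (42 × 6.094) / 2.0 = 128 kips.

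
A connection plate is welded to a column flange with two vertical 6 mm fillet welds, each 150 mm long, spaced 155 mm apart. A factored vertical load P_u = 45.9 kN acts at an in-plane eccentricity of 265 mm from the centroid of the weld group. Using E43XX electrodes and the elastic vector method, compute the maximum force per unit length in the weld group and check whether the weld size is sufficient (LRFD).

E43XX → F_EXX = 430 MPa.
Total weld length L_w = 300 mm. Treat welds as unit-width lines.
Polar moment about centroid: J = 2[d³/12 + d(b/2)²] = 2[150³/12 + 150×77.5²] = 2364000 mm³.
Direct shear f_v = P/L_w = 45.9×10³ / 300 = 153 N/mm (vertical).
Torsion M = P·e = 45.9×10³ × 265 = 12164000 N·mm.
Critical point at (x, y) = (77.5, 75) from centroid. f_tx = M·y/J = 385.8 N/mm; f_ty = M·x/J = 398.7 N/mm.
Resultant f_max = √[f_tx² + (f_v + f_ty)²] = √[385.8² + (153 + 398.7)²] = 673.2 N/mm.
Capacity per unit length: φr_n = 0.75 × 0.6 × 430 × (0.707 × 6) = 820.8 N/mm.
673.2 ≤ 820.8 → adequate.

f_max ≈ 673 N/mm; adequate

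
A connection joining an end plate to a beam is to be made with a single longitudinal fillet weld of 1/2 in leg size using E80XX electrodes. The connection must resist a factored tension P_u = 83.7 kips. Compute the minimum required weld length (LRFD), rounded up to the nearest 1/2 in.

E80XX → F_EXX = 80 ksi.
Throat t_e = 0.707 × 0.5 = 0.3535 in.
φr_n = 0.75 × 0.6 × 80 × 0.3535 = 12.73 kips/in.
L_req = P_u / φr_n = 83.7 / 12.73 = 6.577 in total.
Round up → use L = 7 in.

L = 7 in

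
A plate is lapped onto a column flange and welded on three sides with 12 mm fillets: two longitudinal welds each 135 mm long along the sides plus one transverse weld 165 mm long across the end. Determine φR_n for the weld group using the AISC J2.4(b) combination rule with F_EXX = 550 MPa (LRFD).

t_e = 0.707 × 12 = 8.484 mm.
R_nwl = 0.6 × 550 × 8.484 × 270 × 10⁻³ = 755.9 kN (longitudinal, 2 welds).
R_nwt = 0.6 × 550 × 8.484 × 165 × 10⁻³ = 462 kN (transverse, base value).
(i) R_nwl + R_nwt = 1218 kN; (ii) 0.85 R_nwl + 1.5 R_nwt = 1335 kN.
R_n = max = 1335 kN [governs: (ii)]; φR_n = 1002 kN.

φR_n ≈ 1000 kN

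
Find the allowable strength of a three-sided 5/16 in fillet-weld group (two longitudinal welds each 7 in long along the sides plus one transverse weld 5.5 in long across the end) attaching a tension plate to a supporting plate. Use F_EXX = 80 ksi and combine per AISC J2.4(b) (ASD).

t_e = 0.707 × 0.3125 = 0.2209 in.
R_nwl = 0.6 × 80 × 0.2209 × 14 = 148.5 kips (longitudinal, 2 welds).
R_nwt = 0.6 × 80 × 0.2209 × 5.5 = 58.33 kips (transverse, base value).
(i) R_nwl + R_nwt = 206.8 kips; (ii) 0.85 R_nwl + 1.5 R_nwt = 213.7 kips.
R_n = max = 213.7 kips [governs: (ii)]; R_n/Ω = 106.8 kips.

R_n/Ω ≈ 107 kips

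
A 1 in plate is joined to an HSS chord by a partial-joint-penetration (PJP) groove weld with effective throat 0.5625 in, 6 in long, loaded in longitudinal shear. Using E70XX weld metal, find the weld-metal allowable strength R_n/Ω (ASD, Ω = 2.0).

E70XX → F_EXX = 70 ksi.
Effective throat (given) t_e = 0.5625 in.
A_we = 0.5625 × 6 = 3.375 in².
F_nw = 0.6 F_EXX = 42 ksi.
R_n/Ω = (42 × 3.375) / 2.0 = 70.88 kips.

R_n/Ω ≈ 70.9 kips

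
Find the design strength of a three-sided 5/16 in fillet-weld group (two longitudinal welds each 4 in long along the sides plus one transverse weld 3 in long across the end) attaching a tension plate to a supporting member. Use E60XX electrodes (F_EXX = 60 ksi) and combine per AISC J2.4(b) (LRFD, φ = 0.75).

t_e = 0.707 × 0.3125 = 0.2209 in.
R_nwl = 0.6 × 60 × 0.2209 × 8 = 63.63 kip (longitudinal, 2 welds).
R_nwt = 0.6 × 60 × 0.2209 × 3 = 23.86 kip (transverse, base value).
(i) R_nwl + R_nwt = 87.49 kip; (ii) 0.85 R_nwl + 1.5 R_nwt = 89.88 kip.
R_n = max = 89.88 kip [governs: (ii)]; φR_n = 67.41 kip.

φR_n ≈ 67.4 kip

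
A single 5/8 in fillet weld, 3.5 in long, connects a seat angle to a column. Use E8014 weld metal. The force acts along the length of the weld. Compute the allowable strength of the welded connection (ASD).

E80XX → F_EXX = 80 ksi.
Effective throat t_e = 0.707 × 0.625 = 0.4419 in.
Total length L = 3.5 in; A_we = 0.4419 × 3.5 = 1.547 in².
F_nw = 0.6 F_EXX = 0.6 × 80 = 48 ksi.
R_n = 48 × 1.547 = 74.23 kips; R_n/Ω = 74.23/2.0 = 37.12 kips.

R_n/Ω ≈ 37.1 kips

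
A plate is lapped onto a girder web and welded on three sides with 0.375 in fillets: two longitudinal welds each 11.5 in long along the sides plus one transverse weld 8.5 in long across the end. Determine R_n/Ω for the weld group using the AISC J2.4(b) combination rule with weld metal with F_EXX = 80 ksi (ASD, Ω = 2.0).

R_n/Ω ≈ 206 kip

t_e = 0.707 × 0.375 = 0.2651 in.
R_nwl = 0.6 × 80 × 0.2651 × 23 = 292.7 kip (longitudinal, 2 welds).
R_nwt = 0.6 × 80 × 0.2651 × 8.5 = 108.2 kip (transverse, base value).
(i) R_nwl + R_nwt = 400.9 kip; (ii) 0.85 R_nwl + 1.5 R_nwt = 411 kip.
R_n = max = 411 kip [governs: (ii)]; R_n/Ω = 205.5 kip.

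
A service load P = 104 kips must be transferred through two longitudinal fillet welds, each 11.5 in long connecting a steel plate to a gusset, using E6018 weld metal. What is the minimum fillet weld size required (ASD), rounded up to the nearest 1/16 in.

w = 3/8 in

E60XX → F_EXX = 60 ksi.
Total weld length L = 23 in.
Required throat t_e = P × Ω / (0.6 F_EXX × L) = 104 × 2.0 / (0.6 × 60 × 23) = 0.2512 in.
Required leg w = t_e / 0.707 = 0.3553 in → use 3/8 in.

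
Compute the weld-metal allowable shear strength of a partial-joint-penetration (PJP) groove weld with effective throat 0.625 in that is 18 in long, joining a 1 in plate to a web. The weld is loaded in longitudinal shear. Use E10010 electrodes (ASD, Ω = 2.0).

R_n/Ω ≈ 338 kip

E100XX → F_EXX = 100 ksi.
Effective throat (given) t_e = 0.625 in.
A_we = 0.625 × 18 = 11.25 in².
F_nw = 0.6 F_EXX = 60 ksi.
R_n/Ω = (60 × 11.25) / 2.0 = 337.5 kip.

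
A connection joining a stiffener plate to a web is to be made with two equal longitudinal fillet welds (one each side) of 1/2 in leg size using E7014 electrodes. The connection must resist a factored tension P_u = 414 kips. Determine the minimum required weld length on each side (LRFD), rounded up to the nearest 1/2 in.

L = 19 in on each side

E70XX → F_EXX = 70 ksi.
Throat t_e = 0.707 × 0.5 = 0.3535 in.
φr_n = 0.75 × 0.6 × 70 × 0.3535 = 11.14 kips/in.
L_req = P_u / φr_n = 414 / 11.14 = 37.18 in total.
Per side: 37.18 / 2 = 18.59 in.
Round up → use L = 19 in on each side.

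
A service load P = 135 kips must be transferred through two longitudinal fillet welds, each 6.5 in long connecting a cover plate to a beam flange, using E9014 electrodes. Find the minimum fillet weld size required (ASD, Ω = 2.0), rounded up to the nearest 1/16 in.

w = 9/16 in

E90XX → F_EXX = 90 ksi.
Total weld length L = 13 in.
Required throat t_e = P × Ω / (0.6 F_EXX × L) = 135 × 2.0 / (0.6 × 90 × 13) = 0.3846 in.
Required leg w = t_e / 0.707 = 0.544 in → use 9/16 in.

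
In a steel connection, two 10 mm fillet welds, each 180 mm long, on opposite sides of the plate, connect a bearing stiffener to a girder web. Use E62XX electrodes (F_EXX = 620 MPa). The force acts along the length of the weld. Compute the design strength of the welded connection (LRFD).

φR_n ≈ 710 kN

Effective throat t_e = 0.707 × 10 = 7.07 mm.
Total length L = 360 mm; A_we = 7.07 × 360 = 2545 mm².
F_nw = 0.6 F_EXX = 0.6 × 620 = 372 MPa.
φR_n = 0.75 × 372 × 2545 × 10⁻³ = 710.1 kN.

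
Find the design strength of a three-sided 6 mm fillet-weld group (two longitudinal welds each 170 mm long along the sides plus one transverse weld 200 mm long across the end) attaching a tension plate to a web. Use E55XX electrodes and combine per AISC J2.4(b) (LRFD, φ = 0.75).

E55XX → F_EXX = 550 MPa.
t_e = 0.707 × 6 = 4.242 mm.
R_nwl = 0.6 × 550 × 4.242 × 340 × 10⁻³ = 476 kN (longitudinal, 2 welds).
R_nwt = 0.6 × 550 × 4.242 × 200 × 10⁻³ = 280 kN (transverse, base value).
(i) R_nwl + R_nwt = 755.9 kN; (ii) 0.85 R_nwl + 1.5 R_nwt = 824.5 kN.
R_n = max = 824.5 kN [governs: (ii)]; φR_n = 618.4 kN.

φR_n ≈ 618 kN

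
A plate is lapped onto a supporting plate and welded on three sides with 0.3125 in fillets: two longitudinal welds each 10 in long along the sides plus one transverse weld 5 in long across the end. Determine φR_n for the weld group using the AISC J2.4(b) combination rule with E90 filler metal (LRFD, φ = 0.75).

E90XX → F_EXX = 90 ksi.
t_e = 0.707 × 0.3125 = 0.2209 in.
R_nwl = 0.6 × 90 × 0.2209 × 20 = 238.6 kips (longitudinal, 2 welds).
R_nwt = 0.6 × 90 × 0.2209 × 5 = 59.65 kips (transverse, base value).
(i) R_nwl + R_nwt = 298.3 kips; (ii) 0.85 R_nwl + 1.5 R_nwt = 292.3 kips.
R_n = max = 298.3 kips [governs: (i)]; φR_n = 223.7 kips.

φR_n ≈ 224 kips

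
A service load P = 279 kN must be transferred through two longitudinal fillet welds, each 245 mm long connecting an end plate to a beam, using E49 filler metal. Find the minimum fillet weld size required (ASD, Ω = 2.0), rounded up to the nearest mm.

E49XX → F_EXX = 490 MPa.
Total weld length L = 490 mm.
Required throat t_e = P × Ω / (0.6 F_EXX × L) = 279 × 2.0 / (0.6 × 490 × 490 × 10⁻³) = 3.873 mm.
Required leg w = t_e / 0.707 = 5.479 mm → use 6 mm.

w = 6 mm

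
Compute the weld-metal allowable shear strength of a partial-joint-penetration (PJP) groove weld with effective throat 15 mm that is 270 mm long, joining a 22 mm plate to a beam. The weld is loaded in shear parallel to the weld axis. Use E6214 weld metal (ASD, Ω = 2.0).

R_n/Ω ≈ 753 kN

E62XX → F_EXX = 620 MPa.
Effective throat (given) t_e = 15 mm.
A_we = 15 × 270 = 4050 mm².
F_nw = 0.6 F_EXX = 372 MPa.
R_n/Ω = (372 × 4050) / 2.0 × 10⁻³ = 753.3 kN.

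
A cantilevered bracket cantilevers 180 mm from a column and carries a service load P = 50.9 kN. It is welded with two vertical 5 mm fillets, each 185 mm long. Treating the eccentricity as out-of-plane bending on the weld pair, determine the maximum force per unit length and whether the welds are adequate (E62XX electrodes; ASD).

E62XX → F_EXX = 620 MPa.
L_w = 2 × 185 = 370 mm; section modulus (unit throat) S = 2 × L²/6 = 11410 mm².
Direct shear f_v = P/L_w = 50.9×10³/370 = 137.6 N/mm.
Moment M = P × e = 50.9×10³ × 180 = 9162000 N·mm; bending f_b = M/S = 803.1 N/mm.
f_max = √(f_v² + f_b²) = √(137.6² + 803.1²) = 814.8 N/mm.
r_n/Ω = (1/2.0) × 0.6 × 620 × (0.707 × 5) = 657.5 N/mm → NOT adequate.

f_max ≈ 815 N/mm; NOT adequate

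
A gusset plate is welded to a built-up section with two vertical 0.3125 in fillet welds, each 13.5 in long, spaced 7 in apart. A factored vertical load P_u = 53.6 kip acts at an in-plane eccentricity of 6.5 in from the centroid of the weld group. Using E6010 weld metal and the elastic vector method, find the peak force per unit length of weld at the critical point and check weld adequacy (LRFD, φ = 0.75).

E60XX → F_EXX = 60 ksi.
Total weld length L_w = 27 in. Treat welds as unit-width lines.
Polar moment about centroid: J = 2[d³/12 + d(b/2)²] = 2[13.5³/12 + 13.5×3.5²] = 740.8 in³.
Direct shear f_v = P/L_w = 53.6 / 27 = 1.985 kip/in (vertical).
Torsion M = P·e = 53.6 × 6.5 = 348.4 kip·in.
Critical point at (x, y) = (3.5, 6.75) from centroid. f_tx = M·y/J = 3.174 kip/in; f_ty = M·x/J = 1.646 kip/in.
Resultant f_max = √[f_tx² + (f_v + f_ty)²] = √[3.174² + (1.985 + 1.646)²] = 4.823 kip/in.
Capacity per unit length: φr_n = 0.75 × 0.6 × 60 × (0.707 × 0.3125) = 5.965 kip/in.
4.823 ≤ 5.965 → adequate.

f_max ≈ 4.82 kip/in; adequate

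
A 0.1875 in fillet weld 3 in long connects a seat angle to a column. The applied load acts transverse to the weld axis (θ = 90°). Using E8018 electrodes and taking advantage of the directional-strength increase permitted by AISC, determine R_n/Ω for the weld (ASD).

R_n/Ω ≈ 14.3 kips

E80XX → F_EXX = 80 ksi.
t_e = 0.707 × 0.1875 = 0.1326 in; A_we = 0.1326 × 3 = 0.3977 in².
Directional factor: 1.0 + 0.5 sin^1.5(90°) = 1.5.
F_nw = 0.6 × 80 × 1.5 = 72 ksi.
R_n/Ω = (72 × 0.3977) / 2.0 = 14.32 kips.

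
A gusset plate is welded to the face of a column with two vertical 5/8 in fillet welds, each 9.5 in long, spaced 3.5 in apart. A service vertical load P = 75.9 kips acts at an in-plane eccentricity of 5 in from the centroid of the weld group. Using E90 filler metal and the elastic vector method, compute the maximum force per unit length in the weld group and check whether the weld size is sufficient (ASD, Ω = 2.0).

E90XX → F_EXX = 90 ksi.
Total weld length L_w = 19 in. Treat welds as unit-width lines.
Polar moment about centroid: J = 2[d³/12 + d(b/2)²] = 2[9.5³/12 + 9.5×1.75²] = 201.1 in³.
Direct shear f_v = P/L_w = 75.9 / 19 = 3.995 kip/in (vertical).
Torsion M = P·e = 75.9 × 5 = 379.5 kip·in.
Critical point at (x, y) = (1.75, 4.75) from centroid. f_tx = M·y/J = 8.965 kip/in; f_ty = M·x/J = 3.303 kip/in.
Resultant f_max = √[f_tx² + (f_v + f_ty)²] = √[8.965² + (3.995 + 3.303)²] = 11.56 kip/in.
Capacity per unit length: r_n/Ω = (1/2.0) × 0.6 × 90 × (0.707 × 0.625) = 11.93 kip/in.
11.56 ≤ 11.93 → adequate.

f_max ≈ 11.6 kip/in; adequate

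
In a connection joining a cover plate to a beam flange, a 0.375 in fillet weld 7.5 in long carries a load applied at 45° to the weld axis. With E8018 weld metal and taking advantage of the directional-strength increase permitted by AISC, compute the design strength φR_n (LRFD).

φR_n ≈ 92.9 kip

E80XX → F_EXX = 80 ksi.
t_e = 0.707 × 0.375 = 0.2651 in; A_we = 0.2651 × 7.5 = 1.988 in².
Directional factor: 1.0 + 0.5 sin^1.5(45°) = 1.297.
F_nw = 0.6 × 80 × 1.297 = 62.27 ksi.
φR_n = 0.75 × 62.27 × 1.988 = 92.87 kip.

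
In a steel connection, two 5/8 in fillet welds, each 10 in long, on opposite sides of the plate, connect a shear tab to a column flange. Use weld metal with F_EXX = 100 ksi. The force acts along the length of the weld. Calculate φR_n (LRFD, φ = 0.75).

φR_n ≈ 398 kips

Effective throat t_e = 0.707 × 0.625 = 0.4419 in.
Total length L = 20 in; A_we = 0.4419 × 20 = 8.837 in².
F_nw = 0.6 F_EXX = 0.6 × 100 = 60 ksi.
φR_n = 0.75 × 60 × 8.837 = 397.7 kips.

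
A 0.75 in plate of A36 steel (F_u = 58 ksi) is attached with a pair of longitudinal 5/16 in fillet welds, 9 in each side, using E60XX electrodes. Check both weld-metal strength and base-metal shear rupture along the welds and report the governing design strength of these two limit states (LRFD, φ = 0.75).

E60XX → F_EXX = 60 ksi.
t_e = 0.707 × 0.3125 = 0.2209 in; L = 18 in.
Weld metal: φR_n = 0.75 × 0.6 × 60 × 0.2209 × 18 = 107.4 kips.
Base metal (shear rupture): φR_n = 0.75 × 0.6 × 58 × 0.75 × 18 = 352.3 kips.
Governing: weld metal.

φR_n ≈ 107 kips (weld metal governs)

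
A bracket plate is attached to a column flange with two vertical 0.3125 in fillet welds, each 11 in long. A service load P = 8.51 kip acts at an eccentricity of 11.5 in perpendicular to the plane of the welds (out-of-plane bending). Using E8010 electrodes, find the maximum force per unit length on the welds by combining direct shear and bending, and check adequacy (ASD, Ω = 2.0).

f_max ≈ 2.46 kip/in; adequate

E80XX → F_EXX = 80 ksi.
L_w = 2 × 11 = 22 in; section modulus (unit throat) S = 2 × L²/6 = 40.33 in².
Direct shear f_v = P/L_w = 8.51/22 = 0.3868 kip/in.
Moment M = P × e = 8.51 × 11.5 = 97.865 kip·in; bending f_b = M/S = 2.426 kip/in.
f_max = √(f_v² + f_b²) = √(0.3868² + 2.426²) = 2.457 kip/in.
r_n/Ω = (1/2.0) × 0.6 × 80 × (0.707 × 0.3125) = 5.302 kip/in → adequate.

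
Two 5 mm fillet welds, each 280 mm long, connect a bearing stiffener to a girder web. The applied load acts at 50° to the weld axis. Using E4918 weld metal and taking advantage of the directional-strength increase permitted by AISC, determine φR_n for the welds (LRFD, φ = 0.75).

φR_n ≈ 583 kN

E49XX → F_EXX = 490 MPa.
t_e = 0.707 × 5 = 3.535 mm; A_we = 3.535 × 560 = 1980 mm².
Directional factor: 1.0 + 0.5 sin^1.5(50°) = 1.335.
F_nw = 0.6 × 490 × 1.335 = 392.6 MPa.
φR_n = 0.75 × 392.6 × 1980 × 10⁻³ = 582.8 kN.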